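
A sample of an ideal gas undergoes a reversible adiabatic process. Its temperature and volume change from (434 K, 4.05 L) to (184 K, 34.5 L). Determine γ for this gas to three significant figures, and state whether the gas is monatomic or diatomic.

γ ≈ 1.40; diatomic

TV^(γ−1) = const ⇒ γ − 1 = ln(T₂/T₁) / ln(V₁/V₂).
γ = 1 + ln(184/434) / ln(4.05/34.5) = 1.401.
γ ≈ 1.40 is close to 7/5, so the gas is diatomic.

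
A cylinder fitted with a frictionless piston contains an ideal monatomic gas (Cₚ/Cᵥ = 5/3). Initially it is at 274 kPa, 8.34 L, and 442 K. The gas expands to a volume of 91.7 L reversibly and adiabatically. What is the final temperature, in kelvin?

For a reversible adiabat TV^(γ−1) is constant, so T₂ = T₁ (V₁/V₂)^(γ−1).
T₂ = 442 × (8.34/91.7)^(2/3) = 89.39 K.

T₂ ≈ 89.4 K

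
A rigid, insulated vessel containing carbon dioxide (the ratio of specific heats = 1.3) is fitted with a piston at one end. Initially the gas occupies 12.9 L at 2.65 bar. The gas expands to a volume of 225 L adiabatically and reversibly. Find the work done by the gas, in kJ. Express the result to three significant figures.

W ≈ 6.56 kJ

P₂ = P₁(V₁/V₂)^γ = 2.65×(12.9/225)^(1.3) = 0.06444 bar.
For a reversible adiabat, W_by_gas = (P₁V₁ − P₂V₂)/(γ−1).
W_by = (265000×0.0129 − 6444×0.225) / (0.3) = 6562 J.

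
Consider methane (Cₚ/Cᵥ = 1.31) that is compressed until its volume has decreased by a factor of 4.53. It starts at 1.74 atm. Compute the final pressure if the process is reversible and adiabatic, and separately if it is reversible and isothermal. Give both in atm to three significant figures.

adiabatic: 12.6 atm; isothermal: 7.88 atm

Isothermal: P₂ = P₁(V₁/V₂) = 1.74×4.53 = 7.882 atm.
Adiabatic: P₂ = P₁(V₁/V₂)^γ = 1.74×4.53^(1.31) = 12.59 atm.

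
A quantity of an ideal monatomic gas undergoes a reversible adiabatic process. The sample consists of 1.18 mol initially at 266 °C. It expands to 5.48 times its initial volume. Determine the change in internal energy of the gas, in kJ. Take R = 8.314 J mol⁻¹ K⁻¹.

ΔU ≈ -5.38 kJ

For a reversible adiabat TV^(γ−1) is constant, so T₂ = T₁ (V₁/V₂)^(γ−1).
γ = 5/3 for a monatomic ideal gas, so γ−1 = 2/3.
T₁ = 266 °C = 539.1 K.
T₂ = 539.1 × (1/5.48)^(2/3) = 173.5 K.
Q = 0, so ΔU = W_on_gas = nCᵥΔT with Cᵥ = R/(γ−1) = 12.47 J/(mol·K).
ΔU = 1.18 × 12.47 × (173.5 − 539.1) = -5381 J.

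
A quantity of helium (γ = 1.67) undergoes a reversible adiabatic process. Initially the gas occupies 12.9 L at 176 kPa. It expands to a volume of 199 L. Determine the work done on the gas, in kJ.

P₂ = P₁(V₁/V₂)^γ = 176×(12.9/199)^(1.67) = 1.824 kPa.
For a reversible adiabat, W_by_gas = (P₁V₁ − P₂V₂)/(γ−1).
W_by = (176000×0.0129 − 1824×0.199) / (0.67) = 2847 J.
W_on_gas = −W_by = -2847 J.

W ≈ -2.85 kJ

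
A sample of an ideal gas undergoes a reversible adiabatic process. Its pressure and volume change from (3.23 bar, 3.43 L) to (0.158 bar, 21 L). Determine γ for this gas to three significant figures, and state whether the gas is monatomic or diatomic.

γ ≈ 1.67; monatomic

PV^γ = const ⇒ γ = ln(P₂/P₁) / ln(V₁/V₂).
γ = ln(0.158/3.23) / ln(3.43/21) = 1.665.
γ ≈ 1.67 is close to 5/3, so the gas is monatomic.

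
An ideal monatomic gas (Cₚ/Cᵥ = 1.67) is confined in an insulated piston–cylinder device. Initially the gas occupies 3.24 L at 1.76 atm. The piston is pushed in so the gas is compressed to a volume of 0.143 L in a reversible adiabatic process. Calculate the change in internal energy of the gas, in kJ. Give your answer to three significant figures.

P₂ = P₁(V₁/V₂)^γ = 1.76×(3.24/0.143)^(1.67) = 322.6 atm.
For a reversible adiabat, W_by_gas = (P₁V₁ − P₂V₂)/(γ−1).
W_by = (178300×0.00324 − 3.269×10^7×0.000143) / (0.67) = -6115 J.
Q = 0 ⇒ ΔU = −W_by = 6115 J.

ΔU ≈ 6.11 kJ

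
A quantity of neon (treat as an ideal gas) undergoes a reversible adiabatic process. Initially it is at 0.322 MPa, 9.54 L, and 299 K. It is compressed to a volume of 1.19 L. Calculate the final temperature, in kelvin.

For a reversible adiabat TV^(γ−1) is constant, so T₂ = T₁ (V₁/V₂)^(γ−1).
γ = 5/3 for a monatomic ideal gas.
T₂ = 299 × (9.54/1.19)^(2/3) = 1198 K.

T₂ ≈ 1200 K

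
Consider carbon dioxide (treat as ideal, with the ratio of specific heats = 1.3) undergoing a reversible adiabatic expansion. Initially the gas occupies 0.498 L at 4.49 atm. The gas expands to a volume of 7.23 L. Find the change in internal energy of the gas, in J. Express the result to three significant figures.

P₂ = P₁(V₁/V₂)^γ = 4.49×(0.498/7.23)^(1.3) = 0.1386 atm.
For a reversible adiabat, W_by_gas = (P₁V₁ − P₂V₂)/(γ−1).
W_by = (454900×0.000498 − 14040×0.00723) / (0.3) = 416.8 J.
Q = 0 ⇒ ΔU = −W_by = -416.8 J.

ΔU ≈ -417 J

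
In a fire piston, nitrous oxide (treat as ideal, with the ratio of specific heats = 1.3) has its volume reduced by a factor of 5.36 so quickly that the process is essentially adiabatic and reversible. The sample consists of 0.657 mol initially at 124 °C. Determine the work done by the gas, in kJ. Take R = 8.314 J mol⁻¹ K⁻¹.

Adiabatic: T₁V₁^(γ−1) = T₂V₂^(γ−1) ⇒ T₂ = T₁ (V₁/V₂)^(γ−1).
T₁ = 124 °C = 397.1 K.
T₂ = 397.1 × 5.36^(0.3) = 657.2 K.
Q = 0, so ΔU = W_on_gas = nCᵥΔT with Cᵥ = R/(γ−1) = 27.71 J/(mol·K).
ΔU = 0.657 × 27.71 × (657.2 − 397.1) = 4735 J.
Work done by the gas = −ΔU = -4735 J.

W ≈ -4.74 kJ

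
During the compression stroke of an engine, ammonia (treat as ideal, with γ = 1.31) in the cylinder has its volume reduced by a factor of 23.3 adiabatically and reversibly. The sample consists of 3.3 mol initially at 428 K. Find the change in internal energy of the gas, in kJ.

ΔU ≈ 62.6 kJ

For a reversible adiabat TV^(γ−1) is constant, so T₂ = T₁ (V₁/V₂)^(γ−1).
T₂ = 428 × 23.3^(0.31) = 1136 K.
Q = 0, so ΔU = W_on_gas = nCᵥΔT with Cᵥ = R/(γ−1) = 26.82 J/(mol·K).
ΔU = 3.3 × 26.82 × (1136 − 428) = 62650 J.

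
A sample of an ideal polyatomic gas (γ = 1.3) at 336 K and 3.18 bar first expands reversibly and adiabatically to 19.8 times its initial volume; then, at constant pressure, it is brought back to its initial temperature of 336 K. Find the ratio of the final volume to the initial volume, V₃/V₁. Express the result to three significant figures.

V₃/V₁ ≈ 48.5

Adiabatic step: V₂/V₁ = 19.8; T₂ = T₁·(1/19.8)^(0.3) = 137.2 K.
Isobaric step: V₃/V₂ = T₃/T₂ = 336/137.2.
V₃/V₁ = (V₂/V₁)(V₃/V₂) = 19.8 × (336/137.2) = 48.49.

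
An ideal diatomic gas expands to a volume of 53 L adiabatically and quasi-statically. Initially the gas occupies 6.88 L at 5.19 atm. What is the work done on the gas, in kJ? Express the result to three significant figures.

W ≈ -5.05 kJ

γ = 7/5 for a diatomic ideal gas.
P₂ = P₁(V₁/V₂)^γ = 5.19×(6.88/53)^(7/5) = 0.2977 atm.
For a reversible adiabat, W_by_gas = (P₁V₁ − P₂V₂)/(γ−1).
W_by = (525900×0.00688 − 30170×0.053) / (2/5) = 5048 J.
W_on_gas = −W_by = -5048 J.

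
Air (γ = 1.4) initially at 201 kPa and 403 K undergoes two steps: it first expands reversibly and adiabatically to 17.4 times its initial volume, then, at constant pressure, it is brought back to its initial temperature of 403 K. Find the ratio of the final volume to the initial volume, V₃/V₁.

Adiabatic step: V₂/V₁ = 17.4; T₂ = T₁·(1/17.4)^(0.4) = 128.6 K.
Isobaric step: V₃/V₂ = T₃/T₂ = 403/128.6.
V₃/V₁ = (V₂/V₁)(V₃/V₂) = 17.4 × (403/128.6) = 54.55.

V₃/V₁ ≈ 54.5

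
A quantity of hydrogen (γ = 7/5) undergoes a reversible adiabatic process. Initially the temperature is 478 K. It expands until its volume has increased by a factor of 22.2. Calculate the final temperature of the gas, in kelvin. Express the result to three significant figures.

T₂ ≈ 138 K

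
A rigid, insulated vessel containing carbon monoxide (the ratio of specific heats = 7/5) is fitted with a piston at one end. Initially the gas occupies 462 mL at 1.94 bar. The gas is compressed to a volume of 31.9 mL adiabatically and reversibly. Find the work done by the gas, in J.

P₂ = P₁(V₁/V₂)^γ = 1.94×(462/31.9)^(7/5) = 81.85 bar.
For a reversible adiabat, W_by_gas = (P₁V₁ − P₂V₂)/(γ−1).
W_by = (194000×0.000462 − 8.185×10^6×3.19×10^-5) / (2/5) = -428.6 J.

W ≈ -429 J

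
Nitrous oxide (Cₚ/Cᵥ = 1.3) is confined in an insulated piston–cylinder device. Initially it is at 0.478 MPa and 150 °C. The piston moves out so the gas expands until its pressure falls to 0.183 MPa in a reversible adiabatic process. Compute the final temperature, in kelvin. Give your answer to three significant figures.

T₂ ≈ 339 K

Adiabatic: T₂/T₁ = (P₂/P₁)^((γ−1)/γ).
T₁ = 150 °C = 423.1 K.
T₂ = 423.1 × (0.183/0.478)^(0.231) = 339.1 K.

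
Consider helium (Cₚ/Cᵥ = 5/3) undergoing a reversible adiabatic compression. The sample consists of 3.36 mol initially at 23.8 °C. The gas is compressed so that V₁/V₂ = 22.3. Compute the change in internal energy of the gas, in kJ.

Adiabatic: T₁V₁^(γ−1) = T₂V₂^(γ−1) ⇒ T₂ = T₁ (V₁/V₂)^(γ−1).
T₁ = 23.8 °C = 296.9 K.
T₂ = 296.9 × 22.3^(2/3) = 2353 K.
Q = 0, so ΔU = W_on_gas = nCᵥΔT with Cᵥ = R/(γ−1) = 12.47 J/(mol·K).
ΔU = 3.36 × 12.47 × (2353 − 296.9) = 86140 J.

ΔU ≈ 86.1 kJ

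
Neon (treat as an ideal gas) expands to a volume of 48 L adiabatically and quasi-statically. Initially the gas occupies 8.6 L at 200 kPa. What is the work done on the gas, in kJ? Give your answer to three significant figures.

γ = 5/3 for a monatomic ideal gas.
P₂ = P₁(V₁/V₂)^γ = 200×(8.6/48)^(5/3) = 11.39 kPa.
For a reversible adiabat, W_by_gas = (P₁V₁ − P₂V₂)/(γ−1).
W_by = (200000×0.0086 − 11390×0.048) / (2/3) = 1760 J.
W_on_gas = −W_by = -1760 J.

W ≈ -1.76 kJ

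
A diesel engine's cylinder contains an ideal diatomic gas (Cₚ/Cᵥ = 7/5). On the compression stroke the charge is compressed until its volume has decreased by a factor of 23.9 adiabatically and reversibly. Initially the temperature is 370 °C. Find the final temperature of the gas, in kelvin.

T₂ ≈ 2290 K

For a reversible adiabat TV^(γ−1) is constant, so T₂ = T₁ (V₁/V₂)^(γ−1).
T₁ = 370 °C = 643.1 K.
T₂ = 643.1 × 23.9^(2/5) = 2289 K.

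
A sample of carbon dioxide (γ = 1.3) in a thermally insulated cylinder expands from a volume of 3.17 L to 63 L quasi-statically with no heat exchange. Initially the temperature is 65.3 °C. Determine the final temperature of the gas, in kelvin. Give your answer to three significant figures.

T₂ ≈ 138 K

Adiabatic: T₁V₁^(γ−1) = T₂V₂^(γ−1) ⇒ T₂ = T₁ (V₁/V₂)^(γ−1).
T₁ = 65.3 °C = 338.4 K.
T₂ = 338.4 × (3.17/63)^(0.3) = 138 K.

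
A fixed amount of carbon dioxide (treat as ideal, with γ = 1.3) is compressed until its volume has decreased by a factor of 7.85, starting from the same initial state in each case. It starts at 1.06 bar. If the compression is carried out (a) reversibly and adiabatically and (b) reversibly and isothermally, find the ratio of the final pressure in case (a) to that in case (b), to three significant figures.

Isothermal: P_b = P₁(V₁/V₂) = 1.06×7.85.
Adiabatic: P_a = P₁(V₁/V₂)^γ = 1.06×7.85^(1.3).
P_a/P_b = (V₁/V₂)^(γ−1) = 7.85^(0.3) = 1.855.

P_adiabatic / P_isothermal ≈ 1.86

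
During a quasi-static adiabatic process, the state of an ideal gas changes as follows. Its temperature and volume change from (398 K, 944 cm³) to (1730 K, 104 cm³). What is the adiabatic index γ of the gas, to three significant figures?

γ ≈ 1.67

TV^(γ−1) = const ⇒ γ − 1 = ln(T₂/T₁) / ln(V₁/V₂).
γ = 1 + ln(1730/398) / ln(944/104) = 1.666.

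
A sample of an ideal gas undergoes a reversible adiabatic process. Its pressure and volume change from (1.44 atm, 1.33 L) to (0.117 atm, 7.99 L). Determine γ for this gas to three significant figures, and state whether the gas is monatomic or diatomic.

γ ≈ 1.40; diatomic

PV^γ = const ⇒ γ = ln(P₂/P₁) / ln(V₁/V₂).
γ = ln(0.117/1.44) / ln(1.33/7.99) = 1.4.
γ ≈ 1.40 is close to 7/5, so the gas is diatomic.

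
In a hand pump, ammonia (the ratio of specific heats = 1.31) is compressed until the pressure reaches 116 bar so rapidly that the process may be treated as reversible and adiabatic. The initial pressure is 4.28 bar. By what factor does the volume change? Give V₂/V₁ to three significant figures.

From PV^γ = const, V₂/V₁ = (P₁/P₂)^(1/γ).
V₂/V₁ = (4.28/116)^(0.763) = 0.08056.

V₂/V₁ ≈ 0.0806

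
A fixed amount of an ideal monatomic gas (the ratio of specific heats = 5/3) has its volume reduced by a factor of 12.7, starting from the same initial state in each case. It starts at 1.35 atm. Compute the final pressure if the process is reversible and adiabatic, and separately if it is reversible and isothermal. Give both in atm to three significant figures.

adiabatic: 93.3 atm; isothermal: 17.1 atm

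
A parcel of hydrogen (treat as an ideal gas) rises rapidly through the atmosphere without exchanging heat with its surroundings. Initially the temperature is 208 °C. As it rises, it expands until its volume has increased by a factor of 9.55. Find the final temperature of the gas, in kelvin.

T₂ ≈ 195 K

For a reversible adiabat TV^(γ−1) is constant, so T₂ = T₁ (V₁/V₂)^(γ−1).
For a diatomic ideal gas γ = 7/5, so γ−1 = 2/5.
T₁ = 208 °C = 481.1 K.
T₂ = 481.1 × (1/9.55)^(2/5) = 195.1 K.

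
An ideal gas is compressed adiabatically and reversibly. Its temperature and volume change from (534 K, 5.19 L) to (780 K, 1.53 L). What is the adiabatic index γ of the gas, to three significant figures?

TV^(γ−1) = const ⇒ γ − 1 = ln(T₂/T₁) / ln(V₁/V₂).
γ = 1 + ln(780/534) / ln(5.19/1.53) = 1.31.

γ ≈ 1.31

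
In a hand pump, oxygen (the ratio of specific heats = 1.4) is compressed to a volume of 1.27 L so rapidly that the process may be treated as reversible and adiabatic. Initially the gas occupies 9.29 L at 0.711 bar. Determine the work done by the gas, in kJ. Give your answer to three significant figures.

W ≈ -2.01 kJ

P₂ = P₁(V₁/V₂)^γ = 0.711×(9.29/1.27)^(1.4) = 11.53 bar.
For a reversible adiabat, W_by_gas = (P₁V₁ − P₂V₂)/(γ−1).
W_by = (71100×0.00929 − 1.153×10^6×0.00127) / (0.4) = -2009 J.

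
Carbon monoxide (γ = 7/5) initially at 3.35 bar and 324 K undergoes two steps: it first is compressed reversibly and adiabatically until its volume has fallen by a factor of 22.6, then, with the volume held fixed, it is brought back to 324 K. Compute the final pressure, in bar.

Adiabatic step (PV^γ = const): P₂ = 3.35×22.6^(7/5) = 263.5 bar; T₂ = 324×22.6^(2/5) = 1128 K.
Isochoric: P₃ = P₂(T₃/T₂) = 263.5 × (324/1128) = 75.71 bar.

P₃ ≈ 75.7 bar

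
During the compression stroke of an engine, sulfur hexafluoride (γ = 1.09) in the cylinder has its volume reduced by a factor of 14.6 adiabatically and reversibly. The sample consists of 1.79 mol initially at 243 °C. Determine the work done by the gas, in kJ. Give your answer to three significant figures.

For a reversible adiabat TV^(γ−1) is constant, so T₂ = T₁ (V₁/V₂)^(γ−1).
T₁ = 243 °C = 516.1 K.
T₂ = 516.1 × 14.6^(0.09) = 657 K.
Q = 0, so ΔU = W_on_gas = nCᵥΔT with Cᵥ = R/(γ−1) = 92.38 J/(mol·K).
ΔU = 1.79 × 92.38 × (657 − 516.1) = 23290 J.
Work done by the gas = −ΔU = -23290 J.

W ≈ -23.3 kJ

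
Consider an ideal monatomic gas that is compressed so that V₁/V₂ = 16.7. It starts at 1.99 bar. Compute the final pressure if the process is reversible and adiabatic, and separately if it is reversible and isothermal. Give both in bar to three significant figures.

adiabatic: 217 bar; isothermal: 33.2 bar

For a monatomic ideal gas γ = 5/3.
Isothermal: P₂ = P₁(V₁/V₂) = 1.99×16.7 = 33.23 bar.
Adiabatic: P₂ = P₁(V₁/V₂)^γ = 1.99×16.7^(5/3) = 217.1 bar.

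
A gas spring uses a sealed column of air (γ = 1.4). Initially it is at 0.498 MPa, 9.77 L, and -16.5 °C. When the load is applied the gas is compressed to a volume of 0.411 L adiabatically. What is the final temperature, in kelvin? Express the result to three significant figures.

T₂ ≈ 912 K

Adiabatic: T₁V₁^(γ−1) = T₂V₂^(γ−1) ⇒ T₂ = T₁ (V₁/V₂)^(γ−1).
T₁ = -16.5 °C = 256.6 K.
T₂ = 256.6 × (9.77/0.411)^(0.4) = 911.5 K.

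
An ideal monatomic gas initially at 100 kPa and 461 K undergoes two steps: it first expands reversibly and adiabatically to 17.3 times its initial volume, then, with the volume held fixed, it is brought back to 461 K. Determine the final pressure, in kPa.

P₃ ≈ 5.78 kPa

For a monatomic ideal gas γ = 5/3.
Adiabatic step (PV^γ = const): P₂ = 100×(1/17.3)^(5/3) = 0.8642 kPa; T₂ = 461×(1/17.3)^(2/3) = 68.92 K.
Isochoric: P₃ = P₂(T₃/T₂) = 0.8642 × (461/68.92) = 5.78 kPa.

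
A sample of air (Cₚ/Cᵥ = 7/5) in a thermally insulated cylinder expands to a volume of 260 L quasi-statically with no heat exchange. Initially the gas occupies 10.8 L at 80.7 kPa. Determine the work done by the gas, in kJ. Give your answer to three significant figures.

P₂ = P₁(V₁/V₂)^γ = 80.7×(10.8/260)^(7/5) = 0.9391 kPa.
For a reversible adiabat, W_by_gas = (P₁V₁ − P₂V₂)/(γ−1).
W_by = (80700×0.0108 − 939.1×0.26) / (2/5) = 1568 J.

W ≈ 1.57 kJ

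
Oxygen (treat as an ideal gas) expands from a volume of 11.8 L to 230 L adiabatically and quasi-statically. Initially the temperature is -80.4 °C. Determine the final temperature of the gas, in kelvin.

T₂ ≈ 58.8 K

For a reversible adiabat TV^(γ−1) is constant, so T₂ = T₁ (V₁/V₂)^(γ−1).
For a diatomic ideal gas γ = 7/5, so γ−1 = 2/5.
T₁ = -80.4 °C = 192.7 K.
T₂ = 192.7 × (11.8/230)^(2/5) = 58.76 K.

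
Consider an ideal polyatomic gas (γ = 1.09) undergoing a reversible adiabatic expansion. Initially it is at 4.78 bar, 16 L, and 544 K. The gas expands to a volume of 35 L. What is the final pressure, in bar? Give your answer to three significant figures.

Adiabatic: P₁V₁^γ = P₂V₂^γ ⇒ P₂ = P₁ (V₁/V₂)^γ.
P₂ = 4.78 × (16/35)^(1.09) = 2.037 bar.

P₂ ≈ 2.04 bar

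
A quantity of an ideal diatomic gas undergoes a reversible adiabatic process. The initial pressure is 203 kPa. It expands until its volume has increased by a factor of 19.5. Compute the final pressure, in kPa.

P₂ ≈ 3.17 kPa

Adiabatic: P₁V₁^γ = P₂V₂^γ ⇒ P₂ = P₁ (V₁/V₂)^γ.
For a diatomic ideal gas γ = 7/5.
P₂ = 203 × (1/19.5)^(7/5) = 3.173 kPa.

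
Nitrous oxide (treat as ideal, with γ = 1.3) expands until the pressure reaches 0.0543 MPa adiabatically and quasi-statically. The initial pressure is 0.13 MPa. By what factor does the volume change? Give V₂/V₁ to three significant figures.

V₂/V₁ ≈ 1.96

From PV^γ = const, V₂/V₁ = (P₁/P₂)^(1/γ).
V₂/V₁ = (0.13/0.0543)^(0.769) = 1.957.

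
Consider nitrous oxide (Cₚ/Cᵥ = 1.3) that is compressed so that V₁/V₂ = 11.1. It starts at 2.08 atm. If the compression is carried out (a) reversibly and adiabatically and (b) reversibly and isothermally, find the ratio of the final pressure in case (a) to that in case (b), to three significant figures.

P_adiabatic / P_isothermal ≈ 2.06

Isothermal: P_b = P₁(V₁/V₂) = 2.08×11.1.
Adiabatic: P_a = P₁(V₁/V₂)^γ = 2.08×11.1^(1.3).
P_a/P_b = (V₁/V₂)^(γ−1) = 11.1^(0.3) = 2.059.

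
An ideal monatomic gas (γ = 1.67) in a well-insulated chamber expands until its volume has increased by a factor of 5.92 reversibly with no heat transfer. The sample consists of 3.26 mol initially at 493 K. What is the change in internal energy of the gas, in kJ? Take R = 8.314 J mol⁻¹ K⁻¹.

Adiabatic: T₁V₁^(γ−1) = T₂V₂^(γ−1) ⇒ T₂ = T₁ (V₁/V₂)^(γ−1).
T₂ = 493 × (1/5.92)^(0.67) = 149.8 K.
Q = 0, so ΔU = W_on_gas = nCᵥΔT with Cᵥ = R/(γ−1) = 12.41 J/(mol·K).
ΔU = 3.26 × 12.41 × (149.8 − 493) = -13890 J.

ΔU ≈ -13.9 kJ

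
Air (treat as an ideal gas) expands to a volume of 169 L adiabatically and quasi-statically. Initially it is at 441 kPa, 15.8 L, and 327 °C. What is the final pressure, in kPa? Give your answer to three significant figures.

P₂ ≈ 16.0 kPa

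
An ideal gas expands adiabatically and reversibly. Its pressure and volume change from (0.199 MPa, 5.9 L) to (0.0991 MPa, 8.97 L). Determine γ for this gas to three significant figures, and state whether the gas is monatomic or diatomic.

PV^γ = const ⇒ γ = ln(P₂/P₁) / ln(V₁/V₂).
γ = ln(0.0991/0.199) / ln(5.9/8.97) = 1.664.
γ ≈ 1.66 is close to 5/3, so the gas is monatomic.

γ ≈ 1.66; monatomic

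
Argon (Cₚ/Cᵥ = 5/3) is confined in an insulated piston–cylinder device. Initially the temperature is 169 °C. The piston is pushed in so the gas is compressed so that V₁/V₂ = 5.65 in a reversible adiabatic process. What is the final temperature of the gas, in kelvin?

T₂ ≈ 1400 K

For a reversible adiabat TV^(γ−1) is constant, so T₂ = T₁ (V₁/V₂)^(γ−1).
T₁ = 169 °C = 442.1 K.
T₂ = 442.1 × 5.65^(2/3) = 1403 K.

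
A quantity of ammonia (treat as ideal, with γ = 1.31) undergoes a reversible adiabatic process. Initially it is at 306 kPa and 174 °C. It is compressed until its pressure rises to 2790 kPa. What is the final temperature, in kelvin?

T₂ ≈ 754 K

Adiabatic: T₂/T₁ = (P₂/P₁)^((γ−1)/γ).
T₁ = 174 °C = 447.1 K.
T₂ = 447.1 × (2790/306)^(0.237) = 754.4 K.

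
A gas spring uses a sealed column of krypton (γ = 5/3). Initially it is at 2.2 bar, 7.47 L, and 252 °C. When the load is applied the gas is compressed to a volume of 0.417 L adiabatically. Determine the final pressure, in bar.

Adiabatic: P₁V₁^γ = P₂V₂^γ ⇒ P₂ = P₁ (V₁/V₂)^γ.
P₂ = 2.2 × (7.47/0.417)^(5/3) = 269.8 bar.

P₂ ≈ 270 bar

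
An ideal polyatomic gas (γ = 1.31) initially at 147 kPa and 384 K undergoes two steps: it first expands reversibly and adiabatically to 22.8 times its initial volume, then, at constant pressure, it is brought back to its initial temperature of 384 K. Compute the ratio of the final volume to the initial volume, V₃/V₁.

Adiabatic step: V₂/V₁ = 22.8; T₂ = T₁·(1/22.8)^(0.31) = 145.7 K.
Isobaric step: V₃/V₂ = T₃/T₂ = 384/145.7.
V₃/V₁ = (V₂/V₁)(V₃/V₂) = 22.8 × (384/145.7) = 60.1.

V₃/V₁ ≈ 60.1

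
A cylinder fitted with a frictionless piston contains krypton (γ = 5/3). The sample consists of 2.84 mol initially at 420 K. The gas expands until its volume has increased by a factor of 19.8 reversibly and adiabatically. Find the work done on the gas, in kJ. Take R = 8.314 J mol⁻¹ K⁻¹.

W ≈ -12.8 kJ

For a reversible adiabat TV^(γ−1) is constant, so T₂ = T₁ (V₁/V₂)^(γ−1).
T₂ = 420 × (1/19.8)^(2/3) = 57.39 K.
Q = 0, so ΔU = W_on_gas = nCᵥΔT with Cᵥ = R/(γ−1) = 12.47 J/(mol·K).
ΔU = 2.84 × 12.47 × (57.39 − 420) = -12840 J.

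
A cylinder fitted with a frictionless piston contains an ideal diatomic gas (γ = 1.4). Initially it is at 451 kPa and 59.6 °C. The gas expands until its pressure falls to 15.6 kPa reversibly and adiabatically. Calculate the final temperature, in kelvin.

Along an adiabat T P^((1−γ)/γ) is constant, so T₂ = T₁ (P₂/P₁)^((γ−1)/γ).
T₁ = 59.6 °C = 332.8 K.
T₂ = 332.8 × (15.6/451)^(0.286) = 127.3 K.

T₂ ≈ 127 K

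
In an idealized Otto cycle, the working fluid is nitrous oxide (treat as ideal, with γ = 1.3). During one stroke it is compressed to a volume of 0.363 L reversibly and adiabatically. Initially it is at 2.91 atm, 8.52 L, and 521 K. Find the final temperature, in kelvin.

For a reversible adiabat TV^(γ−1) is constant, so T₂ = T₁ (V₁/V₂)^(γ−1).
T₂ = 521 × (8.52/0.363)^(0.3) = 1343 K.

T₂ ≈ 1340 K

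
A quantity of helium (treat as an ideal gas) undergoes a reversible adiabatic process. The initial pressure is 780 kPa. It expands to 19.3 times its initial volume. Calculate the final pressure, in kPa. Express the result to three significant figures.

P₂ ≈ 5.62 kPa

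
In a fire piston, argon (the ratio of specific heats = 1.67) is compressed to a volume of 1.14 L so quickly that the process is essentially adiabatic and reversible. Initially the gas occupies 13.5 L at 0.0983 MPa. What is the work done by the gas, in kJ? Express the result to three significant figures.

W ≈ -8.39 kJ

P₂ = P₁(V₁/V₂)^γ = 0.0983×(13.5/1.14)^(1.67) = 6.098 MPa.
For a reversible adiabat, W_by_gas = (P₁V₁ − P₂V₂)/(γ−1).
W_by = (98300×0.0135 − 6.098×10^6×0.00114) / (0.67) = -8395 J.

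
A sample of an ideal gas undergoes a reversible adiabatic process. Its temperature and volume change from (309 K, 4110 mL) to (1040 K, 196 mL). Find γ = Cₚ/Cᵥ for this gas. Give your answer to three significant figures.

γ ≈ 1.40

TV^(γ−1) = const ⇒ γ − 1 = ln(T₂/T₁) / ln(V₁/V₂).
γ = 1 + ln(1040/309) / ln(4110/196) = 1.399.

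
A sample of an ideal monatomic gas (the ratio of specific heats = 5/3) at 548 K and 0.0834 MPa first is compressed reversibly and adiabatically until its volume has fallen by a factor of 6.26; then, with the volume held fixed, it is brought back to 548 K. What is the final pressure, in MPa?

P₃ ≈ 0.522 MPa

Adiabatic step (PV^γ = const): P₂ = 0.0834×6.26^(5/3) = 1.773 MPa; T₂ = 548×6.26^(2/3) = 1861 K.
Isochoric: P₃ = P₂(T₃/T₂) = 1.773 × (548/1861) = 0.5221 MPa.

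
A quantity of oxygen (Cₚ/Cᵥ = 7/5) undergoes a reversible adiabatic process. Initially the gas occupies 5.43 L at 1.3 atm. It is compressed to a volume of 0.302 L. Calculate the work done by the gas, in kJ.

P₂ = P₁(V₁/V₂)^γ = 1.3×(5.43/0.302)^(7/5) = 74.24 atm.
For a reversible adiabat, W_by_gas = (P₁V₁ − P₂V₂)/(γ−1).
W_by = (131700×0.00543 − 7.523×10^6×0.000302) / (2/5) = -3891 J.

W ≈ -3.89 kJ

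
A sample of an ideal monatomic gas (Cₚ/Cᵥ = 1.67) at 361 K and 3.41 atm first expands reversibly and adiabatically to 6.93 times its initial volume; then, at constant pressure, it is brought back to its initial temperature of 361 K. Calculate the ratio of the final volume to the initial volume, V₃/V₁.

Adiabatic step: V₂/V₁ = 6.93; T₂ = T₁·(1/6.93)^(0.67) = 98.68 K.
Isobaric step: V₃/V₂ = T₃/T₂ = 361/98.68.
V₃/V₁ = (V₂/V₁)(V₃/V₂) = 6.93 × (361/98.68) = 25.35.

V₃/V₁ ≈ 25.4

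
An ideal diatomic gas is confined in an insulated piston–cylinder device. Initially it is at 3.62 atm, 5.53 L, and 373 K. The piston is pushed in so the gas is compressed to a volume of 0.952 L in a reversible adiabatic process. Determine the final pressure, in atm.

Since PV^γ is constant along a reversible adiabat, P₂ = P₁ (V₁/V₂)^γ.
γ = 7/5 for a diatomic ideal gas.
P₂ = 3.62 × (5.53/0.952)^(7/5) = 42.5 atm.

P₂ ≈ 42.5 atm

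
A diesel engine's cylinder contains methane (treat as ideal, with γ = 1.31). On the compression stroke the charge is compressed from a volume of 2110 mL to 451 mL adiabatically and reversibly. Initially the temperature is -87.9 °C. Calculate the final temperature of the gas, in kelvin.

T₂ ≈ 299 K

For a reversible adiabat TV^(γ−1) is constant, so T₂ = T₁ (V₁/V₂)^(γ−1).
T₁ = -87.9 °C = 185.2 K.
T₂ = 185.2 × (2110/451)^(0.31) = 298.9 K.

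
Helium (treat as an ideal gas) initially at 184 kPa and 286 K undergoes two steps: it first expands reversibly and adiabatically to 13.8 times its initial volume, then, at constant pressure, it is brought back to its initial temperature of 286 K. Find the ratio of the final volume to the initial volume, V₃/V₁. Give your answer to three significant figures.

V₃/V₁ ≈ 79.4

For a monatomic ideal gas γ = 5/3.
Adiabatic step: V₂/V₁ = 13.8; T₂ = T₁·(1/13.8)^(2/3) = 49.71 K.
Isobaric step: V₃/V₂ = T₃/T₂ = 286/49.71.
V₃/V₁ = (V₂/V₁)(V₃/V₂) = 13.8 × (286/49.71) = 79.4.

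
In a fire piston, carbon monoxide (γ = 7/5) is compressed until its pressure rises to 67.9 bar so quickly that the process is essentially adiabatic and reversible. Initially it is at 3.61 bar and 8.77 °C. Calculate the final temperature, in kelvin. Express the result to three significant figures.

Adiabatic: T₂/T₁ = (P₂/P₁)^((γ−1)/γ).
T₁ = 8.77 °C = 281.9 K.
T₂ = 281.9 × (67.9/3.61)^(2/7) = 652 K.

T₂ ≈ 652 K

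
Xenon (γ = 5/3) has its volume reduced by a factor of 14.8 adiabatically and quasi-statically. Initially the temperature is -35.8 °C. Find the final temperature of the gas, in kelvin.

T₂ ≈ 1430 K

Adiabatic: T₁V₁^(γ−1) = T₂V₂^(γ−1) ⇒ T₂ = T₁ (V₁/V₂)^(γ−1).
T₁ = -35.8 °C = 237.3 K.
T₂ = 237.3 × 14.8^(2/3) = 1431 K.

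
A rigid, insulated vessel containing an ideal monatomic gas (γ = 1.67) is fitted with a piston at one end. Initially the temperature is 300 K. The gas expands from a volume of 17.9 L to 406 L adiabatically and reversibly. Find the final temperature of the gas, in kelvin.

For a reversible adiabat TV^(γ−1) is constant, so T₂ = T₁ (V₁/V₂)^(γ−1).
T₂ = 300 × (17.9/406)^(0.67) = 37.05 K.

T₂ ≈ 37.1 K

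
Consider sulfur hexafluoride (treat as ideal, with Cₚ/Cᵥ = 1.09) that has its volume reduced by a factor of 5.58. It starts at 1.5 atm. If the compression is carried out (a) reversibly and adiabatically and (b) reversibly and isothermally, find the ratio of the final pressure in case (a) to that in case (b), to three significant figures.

Isothermal: P_b = P₁(V₁/V₂) = 1.5×5.58.
Adiabatic: P_a = P₁(V₁/V₂)^γ = 1.5×5.58^(1.09).
P_a/P_b = (V₁/V₂)^(γ−1) = 5.58^(0.09) = 1.167.

P_adiabatic / P_isothermal ≈ 1.17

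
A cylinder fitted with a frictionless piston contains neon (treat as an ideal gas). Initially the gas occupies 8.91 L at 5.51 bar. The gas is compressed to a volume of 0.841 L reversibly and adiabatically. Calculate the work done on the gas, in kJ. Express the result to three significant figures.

W ≈ 28.2 kJ

γ = 5/3 for a monatomic ideal gas.
P₂ = P₁(V₁/V₂)^γ = 5.51×(8.91/0.841)^(5/3) = 281.6 bar.
For a reversible adiabat, W_by_gas = (P₁V₁ − P₂V₂)/(γ−1).
W_by = (551000×0.00891 − 2.816×10^7×0.000841) / (2/3) = -28160 J.
W_on_gas = −W_by = 28160 J.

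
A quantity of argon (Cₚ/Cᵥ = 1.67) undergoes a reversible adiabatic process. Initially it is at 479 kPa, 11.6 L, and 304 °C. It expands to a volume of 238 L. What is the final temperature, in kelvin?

T₂ ≈ 76.2 K

Adiabatic: T₁V₁^(γ−1) = T₂V₂^(γ−1) ⇒ T₂ = T₁ (V₁/V₂)^(γ−1).
T₁ = 304 °C = 577.1 K.
T₂ = 577.1 × (11.6/238)^(0.67) = 76.24 K.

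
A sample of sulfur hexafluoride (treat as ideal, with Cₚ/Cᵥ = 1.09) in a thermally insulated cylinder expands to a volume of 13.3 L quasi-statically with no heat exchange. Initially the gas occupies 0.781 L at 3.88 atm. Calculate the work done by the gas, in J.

P₂ = P₁(V₁/V₂)^γ = 3.88×(0.781/13.3)^(1.09) = 0.1765 atm.
For a reversible adiabat, W_by_gas = (P₁V₁ − P₂V₂)/(γ−1).
W_by = (393100×0.000781 − 17890×0.0133) / (0.09) = 768.3 J.

W ≈ 768 J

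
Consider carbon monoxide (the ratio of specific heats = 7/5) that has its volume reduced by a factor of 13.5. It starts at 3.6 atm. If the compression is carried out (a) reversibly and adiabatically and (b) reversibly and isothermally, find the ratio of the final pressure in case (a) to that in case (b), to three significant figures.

Isothermal: P_b = P₁(V₁/V₂) = 3.6×13.5.
Adiabatic: P_a = P₁(V₁/V₂)^γ = 3.6×13.5^(7/5).
P_a/P_b = (V₁/V₂)^(γ−1) = 13.5^(2/5) = 2.832.

P_adiabatic / P_isothermal ≈ 2.83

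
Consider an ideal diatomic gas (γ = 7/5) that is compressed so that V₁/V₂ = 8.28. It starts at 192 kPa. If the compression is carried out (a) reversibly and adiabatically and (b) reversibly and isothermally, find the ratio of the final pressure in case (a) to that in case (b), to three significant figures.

Isothermal: P_b = P₁(V₁/V₂) = 192×8.28.
Adiabatic: P_a = P₁(V₁/V₂)^γ = 192×8.28^(7/5).
P_a/P_b = (V₁/V₂)^(γ−1) = 8.28^(2/5) = 2.329.

P_adiabatic / P_isothermal ≈ 2.33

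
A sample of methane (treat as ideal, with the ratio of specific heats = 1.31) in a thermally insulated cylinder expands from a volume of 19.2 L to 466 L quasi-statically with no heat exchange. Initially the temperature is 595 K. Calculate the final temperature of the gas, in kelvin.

T₂ ≈ 221 K

For a reversible adiabat TV^(γ−1) is constant, so T₂ = T₁ (V₁/V₂)^(γ−1).
T₂ = 595 × (19.2/466)^(0.31) = 221.4 K.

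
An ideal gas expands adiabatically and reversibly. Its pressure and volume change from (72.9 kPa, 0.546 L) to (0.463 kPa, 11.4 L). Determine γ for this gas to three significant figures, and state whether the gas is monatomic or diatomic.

PV^γ = const ⇒ γ = ln(P₂/P₁) / ln(V₁/V₂).
γ = ln(0.463/72.9) / ln(0.546/11.4) = 1.665.
γ ≈ 1.66 is close to 5/3, so the gas is monatomic.

γ ≈ 1.66; monatomic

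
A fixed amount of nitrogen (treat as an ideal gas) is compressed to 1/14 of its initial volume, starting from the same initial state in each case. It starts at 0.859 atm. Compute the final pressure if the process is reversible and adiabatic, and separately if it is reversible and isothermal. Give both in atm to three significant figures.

adiabatic: 34.6 atm; isothermal: 12.0 atm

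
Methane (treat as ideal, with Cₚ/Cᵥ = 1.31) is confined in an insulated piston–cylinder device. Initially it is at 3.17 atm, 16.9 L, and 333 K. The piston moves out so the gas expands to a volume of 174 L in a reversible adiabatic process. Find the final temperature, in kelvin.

T₂ ≈ 162 K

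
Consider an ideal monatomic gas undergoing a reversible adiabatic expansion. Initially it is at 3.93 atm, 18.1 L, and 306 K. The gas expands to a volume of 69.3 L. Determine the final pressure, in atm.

Since PV^γ is constant along a reversible adiabat, P₂ = P₁ (V₁/V₂)^γ.
γ = 5/3 for a monatomic ideal gas.
P₂ = 3.93 × (18.1/69.3)^(5/3) = 0.4194 atm.

P₂ ≈ 0.419 atm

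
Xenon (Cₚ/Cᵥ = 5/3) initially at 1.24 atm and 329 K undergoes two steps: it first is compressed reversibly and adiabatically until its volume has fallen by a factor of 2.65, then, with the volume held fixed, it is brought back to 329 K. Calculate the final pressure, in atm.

P₃ ≈ 3.29 atm

Adiabatic step (PV^γ = const): P₂ = 1.24×2.65^(5/3) = 6.293 atm; T₂ = 329×2.65^(2/3) = 630 K.
Isochoric: P₃ = P₂(T₃/T₂) = 6.293 × (329/630) = 3.286 atm.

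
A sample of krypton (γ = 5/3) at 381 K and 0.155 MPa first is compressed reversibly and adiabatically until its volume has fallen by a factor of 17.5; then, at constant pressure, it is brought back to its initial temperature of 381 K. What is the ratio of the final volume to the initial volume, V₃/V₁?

V₃/V₁ ≈ 0.00848

Adiabatic step: V₂/V₁ = 0.05714; T₂ = T₁·17.5^(2/3) = 2568 K.
Isobaric step: V₃/V₂ = T₃/T₂ = 381/2568.
V₃/V₁ = (V₂/V₁)(V₃/V₂) = 0.05714 × (381/2568) = 0.008478.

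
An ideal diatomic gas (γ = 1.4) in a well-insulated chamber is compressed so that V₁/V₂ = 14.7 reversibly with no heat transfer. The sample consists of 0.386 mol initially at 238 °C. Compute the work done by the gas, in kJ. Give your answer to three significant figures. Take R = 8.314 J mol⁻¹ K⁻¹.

For a reversible adiabat TV^(γ−1) is constant, so T₂ = T₁ (V₁/V₂)^(γ−1).
T₁ = 238 °C = 511.1 K.
T₂ = 511.1 × 14.7^(0.4) = 1498 K.
Q = 0, so ΔU = W_on_gas = nCᵥΔT with Cᵥ = R/(γ−1) = 20.79 J/(mol·K).
ΔU = 0.386 × 20.79 × (1498 − 511.1) = 7916 J.
Work done by the gas = −ΔU = -7916 J.

W ≈ -7.92 kJ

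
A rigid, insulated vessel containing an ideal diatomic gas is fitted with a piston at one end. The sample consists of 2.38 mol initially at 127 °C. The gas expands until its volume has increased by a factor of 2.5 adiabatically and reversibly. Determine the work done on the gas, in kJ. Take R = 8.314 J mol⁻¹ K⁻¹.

W ≈ -6.07 kJ

Adiabatic: T₁V₁^(γ−1) = T₂V₂^(γ−1) ⇒ T₂ = T₁ (V₁/V₂)^(γ−1).
γ = 7/5 for a diatomic ideal gas, so γ−1 = 2/5.
T₁ = 127 °C = 400.1 K.
T₂ = 400.1 × (1/2.5)^(2/5) = 277.4 K.
Q = 0, so ΔU = W_on_gas = nCᵥΔT with Cᵥ = R/(γ−1) = 20.79 J/(mol·K).
ΔU = 2.38 × 20.79 × (277.4 − 400.1) = -6074 J.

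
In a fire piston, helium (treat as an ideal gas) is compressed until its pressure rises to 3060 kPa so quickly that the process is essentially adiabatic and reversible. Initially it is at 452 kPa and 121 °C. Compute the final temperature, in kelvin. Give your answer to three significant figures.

Adiabatic: T₂/T₁ = (P₂/P₁)^((γ−1)/γ).
For a monatomic ideal gas γ = 5/3, so (γ−1)/γ = 2/5.
T₁ = 121 °C = 394.1 K.
T₂ = 394.1 × (3060/452)^(2/5) = 847 K.

T₂ ≈ 847 K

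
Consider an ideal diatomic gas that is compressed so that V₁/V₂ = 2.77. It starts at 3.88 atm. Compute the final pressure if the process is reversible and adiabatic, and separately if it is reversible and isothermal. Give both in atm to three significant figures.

adiabatic: 16.2 atm; isothermal: 10.7 atm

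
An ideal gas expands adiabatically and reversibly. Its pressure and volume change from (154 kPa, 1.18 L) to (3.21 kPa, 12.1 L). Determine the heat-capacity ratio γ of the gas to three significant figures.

γ ≈ 1.66

PV^γ = const ⇒ γ = ln(P₂/P₁) / ln(V₁/V₂).
γ = ln(3.21/154) / ln(1.18/12.1) = 1.663.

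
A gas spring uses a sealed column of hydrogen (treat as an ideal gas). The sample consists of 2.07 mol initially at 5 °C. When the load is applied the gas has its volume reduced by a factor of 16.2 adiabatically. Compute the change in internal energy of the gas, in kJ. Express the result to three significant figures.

ΔU ≈ 24.5 kJ

For a reversible adiabat TV^(γ−1) is constant, so T₂ = T₁ (V₁/V₂)^(γ−1).
γ = 7/5 for a diatomic ideal gas, so γ−1 = 2/5.
T₁ = 5 °C = 278.1 K.
T₂ = 278.1 × 16.2^(2/5) = 847.4 K.
Q = 0, so ΔU = W_on_gas = nCᵥΔT with Cᵥ = R/(γ−1) = 20.79 J/(mol·K).
ΔU = 2.07 × 20.79 × (847.4 − 278.1) = 24490 J.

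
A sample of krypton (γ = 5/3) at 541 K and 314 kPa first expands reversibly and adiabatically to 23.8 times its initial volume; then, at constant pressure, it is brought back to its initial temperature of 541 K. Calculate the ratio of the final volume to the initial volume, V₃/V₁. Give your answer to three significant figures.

V₃/V₁ ≈ 197

Adiabatic step: V₂/V₁ = 23.8; T₂ = T₁·(1/23.8)^(2/3) = 65.39 K.
Isobaric step: V₃/V₂ = T₃/T₂ = 541/65.39.
V₃/V₁ = (V₂/V₁)(V₃/V₂) = 23.8 × (541/65.39) = 196.9.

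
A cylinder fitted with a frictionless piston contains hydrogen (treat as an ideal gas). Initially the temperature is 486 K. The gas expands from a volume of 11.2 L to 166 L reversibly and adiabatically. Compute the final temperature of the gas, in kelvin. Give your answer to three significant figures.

T₂ ≈ 165 K

For a reversible adiabat TV^(γ−1) is constant, so T₂ = T₁ (V₁/V₂)^(γ−1).
For a diatomic ideal gas γ = 7/5, so γ−1 = 2/5.
T₂ = 486 × (11.2/166)^(2/5) = 165.3 K.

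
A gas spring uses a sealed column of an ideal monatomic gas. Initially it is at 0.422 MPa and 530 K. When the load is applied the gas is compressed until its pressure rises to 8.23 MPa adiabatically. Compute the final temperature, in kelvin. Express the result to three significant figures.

T₂ ≈ 1740 K

Adiabatic: T₂/T₁ = (P₂/P₁)^((γ−1)/γ).
For a monatomic ideal gas γ = 5/3, so (γ−1)/γ = 2/5.
T₂ = 530 × (8.23/0.422)^(2/5) = 1739 K.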